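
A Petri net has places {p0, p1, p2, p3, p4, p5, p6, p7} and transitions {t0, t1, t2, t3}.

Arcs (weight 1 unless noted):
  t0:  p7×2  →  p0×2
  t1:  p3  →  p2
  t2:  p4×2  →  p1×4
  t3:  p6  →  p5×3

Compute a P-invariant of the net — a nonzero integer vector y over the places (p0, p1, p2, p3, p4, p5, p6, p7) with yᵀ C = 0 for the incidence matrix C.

y = (p0:0, p1:0, p2:1, p3:1, p4:0, p5:0, p6:0, p7:0)

Incidence matrix C (rows=places, cols=transitions):
       t0   t1   t2   t3
   p0   2    0    0    0
   p1   0    0    4    0
   p2   0    1    0    0
   p3   0   -1    0    0
   p4   0    0   -2    0
   p5   0    0    0    3
   p6   0    0    0   -1
   p7  -2    0    0    0

Candidate y = [0, 0, 1, 1, 0, 0, 0, 0]; check y·C column-wise:
  col t0: 0·2 + 1·0 + 1·0 + 0·-2 = 0
  col t1: 1·1 + 1·-1 = 0
  col t2: 0·4 + 1·0 + 1·0 + 0·-2 = 0
  col t3: 1·0 + 1·0 + 0·3 + 0·-1 = 0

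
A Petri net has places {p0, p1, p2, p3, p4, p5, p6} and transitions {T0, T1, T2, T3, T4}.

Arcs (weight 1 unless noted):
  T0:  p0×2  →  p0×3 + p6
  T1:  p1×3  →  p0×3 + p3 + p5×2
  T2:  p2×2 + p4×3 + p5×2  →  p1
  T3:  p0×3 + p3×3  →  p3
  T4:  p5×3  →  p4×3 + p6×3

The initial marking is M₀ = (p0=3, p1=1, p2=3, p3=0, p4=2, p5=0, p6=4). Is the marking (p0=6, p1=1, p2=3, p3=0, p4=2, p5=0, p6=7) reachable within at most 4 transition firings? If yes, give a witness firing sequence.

YES — reachable via ⟨T0, T0, T0⟩ (3 firings)

step 1: fire T0:  (p0=3, p1=1, p2=3, p3=0, p4=2, p5=0, p6=4) → (p0=4, p1=1, p2=3, p3=0, p4=2, p5=0, p6=5)
step 2: fire T0:  (p0=4, p1=1, p2=3, p3=0, p4=2, p5=0, p6=5) → (p0=5, p1=1, p2=3, p3=0, p4=2, p5=0, p6=6)
step 3: fire T0:  (p0=5, p1=1, p2=3, p3=0, p4=2, p5=0, p6=6) → (p0=6, p1=1, p2=3, p3=0, p4=2, p5=0, p6=7)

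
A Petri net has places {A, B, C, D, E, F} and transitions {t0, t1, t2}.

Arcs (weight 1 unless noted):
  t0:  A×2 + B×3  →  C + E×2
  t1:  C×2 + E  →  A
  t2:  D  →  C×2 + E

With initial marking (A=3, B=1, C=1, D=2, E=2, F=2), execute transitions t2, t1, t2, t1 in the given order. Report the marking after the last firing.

(A=5, B=1, C=1, D=0, E=2, F=2)

step 1: fire t2:  (A=3, B=1, C=1, D=2, E=2, F=2) → (A=3, B=1, C=3, D=1, E=3, F=2)
step 2: fire t1:  (A=3, B=1, C=3, D=1, E=3, F=2) → (A=4, B=1, C=1, D=1, E=2, F=2)
step 3: fire t2:  (A=4, B=1, C=1, D=1, E=2, F=2) → (A=4, B=1, C=3, D=0, E=3, F=2)
step 4: fire t1:  (A=4, B=1, C=3, D=0, E=3, F=2) → (A=5, B=1, C=1, D=0, E=2, F=2)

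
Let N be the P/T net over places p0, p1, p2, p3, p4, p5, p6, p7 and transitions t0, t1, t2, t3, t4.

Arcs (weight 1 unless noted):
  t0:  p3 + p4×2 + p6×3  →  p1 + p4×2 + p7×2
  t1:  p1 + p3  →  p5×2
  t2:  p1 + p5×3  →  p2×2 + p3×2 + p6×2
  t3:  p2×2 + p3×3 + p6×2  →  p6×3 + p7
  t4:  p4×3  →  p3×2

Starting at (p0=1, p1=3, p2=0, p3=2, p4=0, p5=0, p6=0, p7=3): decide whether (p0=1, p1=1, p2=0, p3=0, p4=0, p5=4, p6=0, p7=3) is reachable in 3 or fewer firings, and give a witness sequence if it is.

YES — reachable via ⟨t1, t1⟩ (2 firings)

step 1: fire t1:  (p0=1, p1=3, p2=0, p3=2, p4=0, p5=0, p6=0, p7=3) → (p0=1, p1=2, p2=0, p3=1, p4=0, p5=2, p6=0, p7=3)
step 2: fire t1:  (p0=1, p1=2, p2=0, p3=1, p4=0, p5=2, p6=0, p7=3) → (p0=1, p1=1, p2=0, p3=0, p4=0, p5=4, p6=0, p7=3)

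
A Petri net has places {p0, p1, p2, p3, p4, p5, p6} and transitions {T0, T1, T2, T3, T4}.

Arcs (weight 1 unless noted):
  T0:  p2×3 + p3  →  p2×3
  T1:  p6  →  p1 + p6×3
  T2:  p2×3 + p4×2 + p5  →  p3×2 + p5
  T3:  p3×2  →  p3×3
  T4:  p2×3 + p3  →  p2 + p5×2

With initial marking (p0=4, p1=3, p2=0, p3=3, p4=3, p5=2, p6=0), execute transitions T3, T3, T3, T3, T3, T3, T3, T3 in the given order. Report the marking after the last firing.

(p0=4, p1=3, p2=0, p3=11, p4=3, p5=2, p6=0)

step 1: fire T3:  (p0=4, p1=3, p2=0, p3=3, p4=3, p5=2, p6=0) → (p0=4, p1=3, p2=0, p3=4, p4=3, p5=2, p6=0)
step 2: fire T3:  (p0=4, p1=3, p2=0, p3=4, p4=3, p5=2, p6=0) → (p0=4, p1=3, p2=0, p3=5, p4=3, p5=2, p6=0)
step 3: fire T3:  (p0=4, p1=3, p2=0, p3=5, p4=3, p5=2, p6=0) → (p0=4, p1=3, p2=0, p3=6, p4=3, p5=2, p6=0)
step 4: fire T3:  (p0=4, p1=3, p2=0, p3=6, p4=3, p5=2, p6=0) → (p0=4, p1=3, p2=0, p3=7, p4=3, p5=2, p6=0)
step 5: fire T3:  (p0=4, p1=3, p2=0, p3=7, p4=3, p5=2, p6=0) → (p0=4, p1=3, p2=0, p3=8, p4=3, p5=2, p6=0)
step 6: fire T3:  (p0=4, p1=3, p2=0, p3=8, p4=3, p5=2, p6=0) → (p0=4, p1=3, p2=0, p3=9, p4=3, p5=2, p6=0)
step 7: fire T3:  (p0=4, p1=3, p2=0, p3=9, p4=3, p5=2, p6=0) → (p0=4, p1=3, p2=0, p3=10, p4=3, p5=2, p6=0)
step 8: fire T3:  (p0=4, p1=3, p2=0, p3=10, p4=3, p5=2, p6=0) → (p0=4, p1=3, p2=0, p3=11, p4=3, p5=2, p6=0)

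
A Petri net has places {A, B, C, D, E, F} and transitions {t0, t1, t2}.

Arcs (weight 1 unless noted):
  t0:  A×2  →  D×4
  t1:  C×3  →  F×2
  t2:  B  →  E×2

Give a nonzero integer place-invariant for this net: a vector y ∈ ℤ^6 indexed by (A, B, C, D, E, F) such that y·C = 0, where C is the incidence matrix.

y = (A:2, B:0, C:0, D:1, E:0, F:0)

Incidence matrix C (rows=places, cols=transitions):
       t0   t1   t2
    A  -2    0    0
    B   0    0   -1
    C   0   -3    0
    D   4    0    0
    E   0    0    2
    F   0    2    0

Candidate y = [2, 0, 0, 1, 0, 0]; check y·C column-wise:
  col t0: 2·-2 + 1·4 = 0
  col t1: 2·0 + 0·-3 + 1·0 + 0·2 = 0
  col t2: 2·0 + 0·-1 + 1·0 + 0·2 = 0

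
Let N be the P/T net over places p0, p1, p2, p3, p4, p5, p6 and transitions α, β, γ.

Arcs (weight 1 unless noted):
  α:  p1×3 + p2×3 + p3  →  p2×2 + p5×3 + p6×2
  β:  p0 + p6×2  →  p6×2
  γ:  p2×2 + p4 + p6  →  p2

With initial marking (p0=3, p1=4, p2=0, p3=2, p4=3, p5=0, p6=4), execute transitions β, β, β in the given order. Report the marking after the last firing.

step 1: fire β:  (p0=3, p1=4, p2=0, p3=2, p4=3, p5=0, p6=4) → (p0=2, p1=4, p2=0, p3=2, p4=3, p5=0, p6=4)
step 2: fire β:  (p0=2, p1=4, p2=0, p3=2, p4=3, p5=0, p6=4) → (p0=1, p1=4, p2=0, p3=2, p4=3, p5=0, p6=4)
step 3: fire β:  (p0=1, p1=4, p2=0, p3=2, p4=3, p5=0, p6=4) → (p0=0, p1=4, p2=0, p3=2, p4=3, p5=0, p6=4)

(p0=0, p1=4, p2=0, p3=2, p4=3, p5=0, p6=4)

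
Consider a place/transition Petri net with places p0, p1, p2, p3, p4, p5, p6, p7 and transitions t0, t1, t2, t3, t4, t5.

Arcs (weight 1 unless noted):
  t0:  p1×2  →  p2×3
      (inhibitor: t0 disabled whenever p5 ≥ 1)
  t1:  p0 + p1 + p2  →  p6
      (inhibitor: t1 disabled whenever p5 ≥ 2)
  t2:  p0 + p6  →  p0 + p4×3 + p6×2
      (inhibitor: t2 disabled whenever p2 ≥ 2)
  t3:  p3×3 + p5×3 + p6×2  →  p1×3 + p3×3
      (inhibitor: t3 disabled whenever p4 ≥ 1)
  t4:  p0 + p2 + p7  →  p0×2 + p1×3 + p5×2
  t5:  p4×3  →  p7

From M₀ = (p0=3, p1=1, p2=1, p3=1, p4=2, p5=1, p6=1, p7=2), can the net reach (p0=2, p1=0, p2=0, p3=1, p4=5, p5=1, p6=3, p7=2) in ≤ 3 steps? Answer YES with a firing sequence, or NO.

YES — reachable via ⟨t1, t2⟩ (2 firings)

step 1: fire t1:  (p0=3, p1=1, p2=1, p3=1, p4=2, p5=1, p6=1, p7=2) → (p0=2, p1=0, p2=0, p3=1, p4=2, p5=1, p6=2, p7=2)
step 2: fire t2:  (p0=2, p1=0, p2=0, p3=1, p4=2, p5=1, p6=2, p7=2) → (p0=2, p1=0, p2=0, p3=1, p4=5, p5=1, p6=3, p7=2)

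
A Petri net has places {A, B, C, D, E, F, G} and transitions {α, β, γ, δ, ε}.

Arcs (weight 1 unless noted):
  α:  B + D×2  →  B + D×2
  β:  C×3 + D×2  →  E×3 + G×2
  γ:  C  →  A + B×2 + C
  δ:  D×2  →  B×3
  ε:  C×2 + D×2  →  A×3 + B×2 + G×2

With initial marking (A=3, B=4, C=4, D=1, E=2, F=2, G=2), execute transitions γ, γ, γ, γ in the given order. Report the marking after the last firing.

step 1: fire γ:  (A=3, B=4, C=4, D=1, E=2, F=2, G=2) → (A=4, B=6, C=4, D=1, E=2, F=2, G=2)
step 2: fire γ:  (A=4, B=6, C=4, D=1, E=2, F=2, G=2) → (A=5, B=8, C=4, D=1, E=2, F=2, G=2)
step 3: fire γ:  (A=5, B=8, C=4, D=1, E=2, F=2, G=2) → (A=6, B=10, C=4, D=1, E=2, F=2, G=2)
step 4: fire γ:  (A=6, B=10, C=4, D=1, E=2, F=2, G=2) → (A=7, B=12, C=4, D=1, E=2, F=2, G=2)

(A=7, B=12, C=4, D=1, E=2, F=2, G=2)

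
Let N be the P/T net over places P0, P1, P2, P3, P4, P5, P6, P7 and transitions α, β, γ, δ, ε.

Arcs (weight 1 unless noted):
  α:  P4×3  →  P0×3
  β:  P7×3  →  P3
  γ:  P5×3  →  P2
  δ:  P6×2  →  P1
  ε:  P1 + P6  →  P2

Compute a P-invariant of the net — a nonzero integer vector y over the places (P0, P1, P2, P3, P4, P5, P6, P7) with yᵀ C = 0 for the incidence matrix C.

y = (P0:1, P1:0, P2:0, P3:0, P4:1, P5:0, P6:0, P7:0)

Incidence matrix C (rows=places, cols=transitions):
        α    β    γ    δ    ε
   P0   3    0    0    0    0
   P1   0    0    0    1   -1
   P2   0    0    1    0    1
   P3   0    1    0    0    0
   P4  -3    0    0    0    0
   P5   0    0   -3    0    0
   P6   0    0    0   -2   -1
   P7   0   -3    0    0    0

Candidate y = [1, 0, 0, 0, 1, 0, 0, 0]; check y·C column-wise:
  col α: 1·3 + 1·-3 = 0
  col β: 1·0 + 0·1 + 1·0 + 0·-3 = 0
  col γ: 1·0 + 0·1 + 1·0 + 0·-3 = 0
  col δ: 1·0 + 0·1 + 1·0 + 0·-2 = 0
  col ε: 1·0 + 0·-1 + 0·1 + 1·0 + 0·-1 = 0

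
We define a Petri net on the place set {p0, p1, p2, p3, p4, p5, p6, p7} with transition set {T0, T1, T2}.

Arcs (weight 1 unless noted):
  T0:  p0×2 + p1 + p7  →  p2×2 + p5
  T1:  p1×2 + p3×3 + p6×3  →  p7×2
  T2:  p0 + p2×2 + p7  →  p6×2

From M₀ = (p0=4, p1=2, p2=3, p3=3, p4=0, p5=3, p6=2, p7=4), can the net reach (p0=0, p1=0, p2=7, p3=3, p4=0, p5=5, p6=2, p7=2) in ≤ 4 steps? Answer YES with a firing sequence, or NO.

YES — reachable via ⟨T0, T0⟩ (2 firings)

step 1: fire T0:  (p0=4, p1=2, p2=3, p3=3, p4=0, p5=3, p6=2, p7=4) → (p0=2, p1=1, p2=5, p3=3, p4=0, p5=4, p6=2, p7=3)
step 2: fire T0:  (p0=2, p1=1, p2=5, p3=3, p4=0, p5=4, p6=2, p7=3) → (p0=0, p1=0, p2=7, p3=3, p4=0, p5=5, p6=2, p7=2)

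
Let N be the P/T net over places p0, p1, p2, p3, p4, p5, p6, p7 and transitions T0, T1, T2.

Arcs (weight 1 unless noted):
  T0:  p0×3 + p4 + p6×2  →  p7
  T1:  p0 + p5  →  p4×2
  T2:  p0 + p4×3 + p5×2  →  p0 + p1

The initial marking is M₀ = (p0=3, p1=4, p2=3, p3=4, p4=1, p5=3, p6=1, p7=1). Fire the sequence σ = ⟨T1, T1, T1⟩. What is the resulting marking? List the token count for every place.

step 1: fire T1:  (p0=3, p1=4, p2=3, p3=4, p4=1, p5=3, p6=1, p7=1) → (p0=2, p1=4, p2=3, p3=4, p4=3, p5=2, p6=1, p7=1)
step 2: fire T1:  (p0=2, p1=4, p2=3, p3=4, p4=3, p5=2, p6=1, p7=1) → (p0=1, p1=4, p2=3, p3=4, p4=5, p5=1, p6=1, p7=1)
step 3: fire T1:  (p0=1, p1=4, p2=3, p3=4, p4=5, p5=1, p6=1, p7=1) → (p0=0, p1=4, p2=3, p3=4, p4=7, p5=0, p6=1, p7=1)

(p0=0, p1=4, p2=3, p3=4, p4=7, p5=0, p6=1, p7=1)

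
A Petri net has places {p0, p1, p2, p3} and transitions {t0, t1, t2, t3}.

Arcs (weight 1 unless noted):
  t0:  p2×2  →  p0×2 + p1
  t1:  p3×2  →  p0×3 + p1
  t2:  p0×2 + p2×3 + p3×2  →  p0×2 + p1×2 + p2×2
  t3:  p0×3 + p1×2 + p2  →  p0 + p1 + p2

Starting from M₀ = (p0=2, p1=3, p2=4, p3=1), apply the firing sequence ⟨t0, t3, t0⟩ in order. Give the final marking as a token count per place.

step 1: fire t0:  (p0=2, p1=3, p2=4, p3=1) → (p0=4, p1=4, p2=2, p3=1)
step 2: fire t3:  (p0=4, p1=4, p2=2, p3=1) → (p0=2, p1=3, p2=2, p3=1)
step 3: fire t0:  (p0=2, p1=3, p2=2, p3=1) → (p0=4, p1=4, p2=0, p3=1)

(p0=4, p1=4, p2=0, p3=1)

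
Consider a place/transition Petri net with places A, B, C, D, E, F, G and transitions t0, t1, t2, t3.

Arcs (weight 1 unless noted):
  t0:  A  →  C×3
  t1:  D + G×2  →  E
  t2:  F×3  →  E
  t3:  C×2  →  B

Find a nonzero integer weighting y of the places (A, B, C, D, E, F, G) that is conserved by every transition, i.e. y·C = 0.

Incidence matrix C (rows=places, cols=transitions):
       t0   t1   t2   t3
    A  -1    0    0    0
    B   0    0    0    1
    C   3    0    0   -2
    D   0   -1    0    0
    E   0    1    1    0
    F   0    0   -3    0
    G   0   -2    0    0

Candidate y = [3, 2, 1, 0, 0, 0, 0]; check y·C column-wise:
  col t0: 3·-1 + 2·0 + 1·3 = 0
  col t1: 3·0 + 2·0 + 1·0 + 0·-1 + 0·1 + 0·-2 = 0
  col t2: 3·0 + 2·0 + 1·0 + 0·1 + 0·-3 = 0
  col t3: 3·0 + 2·1 + 1·-2 = 0

y = (A:3, B:2, C:1, D:0, E:0, F:0, G:0)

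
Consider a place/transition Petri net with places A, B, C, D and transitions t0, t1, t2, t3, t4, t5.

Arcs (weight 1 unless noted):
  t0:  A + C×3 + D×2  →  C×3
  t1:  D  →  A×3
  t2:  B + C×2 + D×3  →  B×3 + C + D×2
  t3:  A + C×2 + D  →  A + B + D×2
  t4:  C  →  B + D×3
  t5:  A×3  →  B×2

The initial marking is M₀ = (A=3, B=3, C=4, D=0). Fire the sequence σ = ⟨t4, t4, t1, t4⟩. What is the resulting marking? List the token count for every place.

(A=6, B=6, C=1, D=8)

step 1: fire t4:  (A=3, B=3, C=4, D=0) → (A=3, B=4, C=3, D=3)
step 2: fire t4:  (A=3, B=4, C=3, D=3) → (A=3, B=5, C=2, D=6)
step 3: fire t1:  (A=3, B=5, C=2, D=6) → (A=6, B=5, C=2, D=5)
step 4: fire t4:  (A=6, B=5, C=2, D=5) → (A=6, B=6, C=1, D=8)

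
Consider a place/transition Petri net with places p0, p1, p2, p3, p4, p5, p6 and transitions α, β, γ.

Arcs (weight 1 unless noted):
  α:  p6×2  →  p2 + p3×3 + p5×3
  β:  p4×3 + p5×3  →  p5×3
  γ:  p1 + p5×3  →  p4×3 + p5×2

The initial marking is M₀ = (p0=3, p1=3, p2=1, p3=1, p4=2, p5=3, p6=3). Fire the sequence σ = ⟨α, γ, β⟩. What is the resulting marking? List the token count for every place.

step 1: fire α:  (p0=3, p1=3, p2=1, p3=1, p4=2, p5=3, p6=3) → (p0=3, p1=3, p2=2, p3=4, p4=2, p5=6, p6=1)
step 2: fire γ:  (p0=3, p1=3, p2=2, p3=4, p4=2, p5=6, p6=1) → (p0=3, p1=2, p2=2, p3=4, p4=5, p5=5, p6=1)
step 3: fire β:  (p0=3, p1=2, p2=2, p3=4, p4=5, p5=5, p6=1) → (p0=3, p1=2, p2=2, p3=4, p4=2, p5=5, p6=1)

(p0=3, p1=2, p2=2, p3=4, p4=2, p5=5, p6=1)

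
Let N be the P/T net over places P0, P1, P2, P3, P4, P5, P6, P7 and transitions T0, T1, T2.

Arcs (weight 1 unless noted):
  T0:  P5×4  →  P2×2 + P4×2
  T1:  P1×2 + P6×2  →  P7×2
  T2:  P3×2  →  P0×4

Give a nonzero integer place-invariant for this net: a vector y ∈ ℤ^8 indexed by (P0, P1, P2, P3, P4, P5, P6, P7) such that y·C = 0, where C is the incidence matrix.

Incidence matrix C (rows=places, cols=transitions):
       T0   T1   T2
   P0   0    0    4
   P1   0   -2    0
   P2   2    0    0
   P3   0    0   -2
   P4   2    0    0
   P5  -4    0    0
   P6   0   -2    0
   P7   0    2    0

Candidate y = [1, 0, 0, 2, 0, 0, 0, 0]; check y·C column-wise:
  col T0: 1·0 + 0·2 + 2·0 + 0·2 + 0·-4 = 0
  col T1: 1·0 + 0·-2 + 2·0 + 0·-2 + 0·2 = 0
  col T2: 1·4 + 2·-2 = 0

y = (P0:1, P1:0, P2:0, P3:2, P4:0, P5:0, P6:0, P7:0)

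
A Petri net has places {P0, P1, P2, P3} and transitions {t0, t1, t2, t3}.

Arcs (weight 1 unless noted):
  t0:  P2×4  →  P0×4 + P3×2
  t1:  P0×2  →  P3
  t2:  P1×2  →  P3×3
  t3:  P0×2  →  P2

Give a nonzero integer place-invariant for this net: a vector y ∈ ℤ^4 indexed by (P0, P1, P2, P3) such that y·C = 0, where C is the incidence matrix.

y = (P0:1, P1:3, P2:2, P3:2)

Incidence matrix C (rows=places, cols=transitions):
       t0   t1   t2   t3
   P0   4   -2    0   -2
   P1   0    0   -2    0
   P2  -4    0    0    1
   P3   2    1    3    0

Candidate y = [1, 3, 2, 2]; check y·C column-wise:
  col t0: 1·4 + 3·0 + 2·-4 + 2·2 = 0
  col t1: 1·-2 + 3·0 + 2·0 + 2·1 = 0
  col t2: 1·0 + 3·-2 + 2·0 + 2·3 = 0
  col t3: 1·-2 + 3·0 + 2·1 + 2·0 = 0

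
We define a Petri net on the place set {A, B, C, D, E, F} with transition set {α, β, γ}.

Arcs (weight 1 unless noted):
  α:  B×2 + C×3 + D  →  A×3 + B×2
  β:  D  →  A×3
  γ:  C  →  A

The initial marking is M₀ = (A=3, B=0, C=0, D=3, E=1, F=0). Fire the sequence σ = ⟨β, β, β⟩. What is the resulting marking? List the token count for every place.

(A=12, B=0, C=0, D=0, E=1, F=0)

step 1: fire β:  (A=3, B=0, C=0, D=3, E=1, F=0) → (A=6, B=0, C=0, D=2, E=1, F=0)
step 2: fire β:  (A=6, B=0, C=0, D=2, E=1, F=0) → (A=9, B=0, C=0, D=1, E=1, F=0)
step 3: fire β:  (A=9, B=0, C=0, D=1, E=1, F=0) → (A=12, B=0, C=0, D=0, E=1, F=0)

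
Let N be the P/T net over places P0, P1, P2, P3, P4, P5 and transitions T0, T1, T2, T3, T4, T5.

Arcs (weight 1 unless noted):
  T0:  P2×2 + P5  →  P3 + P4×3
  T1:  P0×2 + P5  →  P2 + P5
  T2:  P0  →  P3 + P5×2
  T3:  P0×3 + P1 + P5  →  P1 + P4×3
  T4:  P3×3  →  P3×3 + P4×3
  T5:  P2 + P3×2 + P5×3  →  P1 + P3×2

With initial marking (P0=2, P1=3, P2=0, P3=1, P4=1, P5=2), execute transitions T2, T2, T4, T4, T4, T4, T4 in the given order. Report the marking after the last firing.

(P0=0, P1=3, P2=0, P3=3, P4=16, P5=6)

step 1: fire T2:  (P0=2, P1=3, P2=0, P3=1, P4=1, P5=2) → (P0=1, P1=3, P2=0, P3=2, P4=1, P5=4)
step 2: fire T2:  (P0=1, P1=3, P2=0, P3=2, P4=1, P5=4) → (P0=0, P1=3, P2=0, P3=3, P4=1, P5=6)
step 3: fire T4:  (P0=0, P1=3, P2=0, P3=3, P4=1, P5=6) → (P0=0, P1=3, P2=0, P3=3, P4=4, P5=6)
step 4: fire T4:  (P0=0, P1=3, P2=0, P3=3, P4=4, P5=6) → (P0=0, P1=3, P2=0, P3=3, P4=7, P5=6)
step 5: fire T4:  (P0=0, P1=3, P2=0, P3=3, P4=7, P5=6) → (P0=0, P1=3, P2=0, P3=3, P4=10, P5=6)
step 6: fire T4:  (P0=0, P1=3, P2=0, P3=3, P4=10, P5=6) → (P0=0, P1=3, P2=0, P3=3, P4=13, P5=6)
step 7: fire T4:  (P0=0, P1=3, P2=0, P3=3, P4=13, P5=6) → (P0=0, P1=3, P2=0, P3=3, P4=16, P5=6)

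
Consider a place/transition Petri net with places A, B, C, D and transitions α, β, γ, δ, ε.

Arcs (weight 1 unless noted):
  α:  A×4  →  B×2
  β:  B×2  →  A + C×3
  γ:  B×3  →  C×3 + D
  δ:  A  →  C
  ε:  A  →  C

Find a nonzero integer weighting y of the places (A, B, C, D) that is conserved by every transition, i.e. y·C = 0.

y = (A:1, B:2, C:1, D:3)

Incidence matrix C (rows=places, cols=transitions):
        α    β    γ    δ    ε
    A  -4    1    0   -1   -1
    B   2   -2   -3    0    0
    C   0    3    3    1    1
    D   0    0    1    0    0

Candidate y = [1, 2, 1, 3]; check y·C column-wise:
  col α: 1·-4 + 2·2 + 1·0 + 3·0 = 0
  col β: 1·1 + 2·-2 + 1·3 + 3·0 = 0
  col γ: 1·0 + 2·-3 + 1·3 + 3·1 = 0
  col δ: 1·-1 + 2·0 + 1·1 + 3·0 = 0
  col ε: 1·-1 + 2·0 + 1·1 + 3·0 = 0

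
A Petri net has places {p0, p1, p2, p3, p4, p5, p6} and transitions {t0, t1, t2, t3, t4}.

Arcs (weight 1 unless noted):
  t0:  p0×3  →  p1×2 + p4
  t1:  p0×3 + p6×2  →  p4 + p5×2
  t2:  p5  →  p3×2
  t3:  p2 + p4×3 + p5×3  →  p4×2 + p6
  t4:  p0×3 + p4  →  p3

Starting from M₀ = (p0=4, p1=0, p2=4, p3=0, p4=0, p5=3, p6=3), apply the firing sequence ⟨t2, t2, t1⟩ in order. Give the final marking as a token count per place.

(p0=1, p1=0, p2=4, p3=4, p4=1, p5=3, p6=1)

step 1: fire t2:  (p0=4, p1=0, p2=4, p3=0, p4=0, p5=3, p6=3) → (p0=4, p1=0, p2=4, p3=2, p4=0, p5=2, p6=3)
step 2: fire t2:  (p0=4, p1=0, p2=4, p3=2, p4=0, p5=2, p6=3) → (p0=4, p1=0, p2=4, p3=4, p4=0, p5=1, p6=3)
step 3: fire t1:  (p0=4, p1=0, p2=4, p3=4, p4=0, p5=1, p6=3) → (p0=1, p1=0, p2=4, p3=4, p4=1, p5=3, p6=1)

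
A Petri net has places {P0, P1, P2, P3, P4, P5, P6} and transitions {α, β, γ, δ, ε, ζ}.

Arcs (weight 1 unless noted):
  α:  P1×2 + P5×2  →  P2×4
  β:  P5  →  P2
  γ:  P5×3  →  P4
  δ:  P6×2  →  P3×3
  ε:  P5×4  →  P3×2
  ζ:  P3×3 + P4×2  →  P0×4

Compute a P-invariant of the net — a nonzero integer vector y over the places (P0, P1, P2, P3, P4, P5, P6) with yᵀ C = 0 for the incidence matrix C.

y = (P0:3, P1:1, P2:1, P3:2, P4:3, P5:1, P6:3)

Incidence matrix C (rows=places, cols=transitions):
        α    β    γ    δ    ε    ζ
   P0   0    0    0    0    0    4
   P1  -2    0    0    0    0    0
   P2   4    1    0    0    0    0
   P3   0    0    0    3    2   -3
   P4   0    0    1    0    0   -2
   P5  -2   -1   -3    0   -4    0
   P6   0    0    0   -2    0    0

Candidate y = [3, 1, 1, 2, 3, 1, 3]; check y·C column-wise:
  col α: 3·0 + 1·-2 + 1·4 + 2·0 + 3·0 + 1·-2 + 3·0 = 0
  col β: 3·0 + 1·0 + 1·1 + 2·0 + 3·0 + 1·-1 + 3·0 = 0
  col γ: 3·0 + 1·0 + 1·0 + 2·0 + 3·1 + 1·-3 + 3·0 = 0
  col δ: 3·0 + 1·0 + 1·0 + 2·3 + 3·0 + 1·0 + 3·-2 = 0
  col ε: 3·0 + 1·0 + 1·0 + 2·2 + 3·0 + 1·-4 + 3·0 = 0
  col ζ: 3·4 + 1·0 + 1·0 + 2·-3 + 3·-2 + 1·0 + 3·0 = 0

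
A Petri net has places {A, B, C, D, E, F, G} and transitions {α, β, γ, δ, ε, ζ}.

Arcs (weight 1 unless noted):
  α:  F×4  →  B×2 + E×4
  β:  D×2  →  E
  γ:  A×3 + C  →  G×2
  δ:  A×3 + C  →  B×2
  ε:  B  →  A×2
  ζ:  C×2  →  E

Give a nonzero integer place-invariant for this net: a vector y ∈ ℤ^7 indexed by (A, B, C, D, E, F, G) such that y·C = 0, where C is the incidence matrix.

y = (A:1, B:2, C:1, D:1, E:2, F:3, G:2)

Incidence matrix C (rows=places, cols=transitions):
        α    β    γ    δ    ε    ζ
    A   0    0   -3   -3    2    0
    B   2    0    0    2   -1    0
    C   0    0   -1   -1    0   -2
    D   0   -2    0    0    0    0
    E   4    1    0    0    0    1
    F  -4    0    0    0    0    0
    G   0    0    2    0    0    0

Candidate y = [1, 2, 1, 1, 2, 3, 2]; check y·C column-wise:
  col α: 1·0 + 2·2 + 1·0 + 1·0 + 2·4 + 3·-4 + 2·0 = 0
  col β: 1·0 + 2·0 + 1·0 + 1·-2 + 2·1 + 3·0 + 2·0 = 0
  col γ: 1·-3 + 2·0 + 1·-1 + 1·0 + 2·0 + 3·0 + 2·2 = 0
  col δ: 1·-3 + 2·2 + 1·-1 + 1·0 + 2·0 + 3·0 + 2·0 = 0
  col ε: 1·2 + 2·-1 + 1·0 + 1·0 + 2·0 + 3·0 + 2·0 = 0
  col ζ: 1·0 + 2·0 + 1·-2 + 1·0 + 2·1 + 3·0 + 2·0 = 0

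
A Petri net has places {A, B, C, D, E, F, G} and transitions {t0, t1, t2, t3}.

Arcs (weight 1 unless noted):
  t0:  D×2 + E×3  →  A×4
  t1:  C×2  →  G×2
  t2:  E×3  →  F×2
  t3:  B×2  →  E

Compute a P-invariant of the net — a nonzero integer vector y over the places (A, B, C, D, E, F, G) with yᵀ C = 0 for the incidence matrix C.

y = (A:1, B:0, C:0, D:2, E:0, F:0, G:0)

Incidence matrix C (rows=places, cols=transitions):
       t0   t1   t2   t3
    A   4    0    0    0
    B   0    0    0   -2
    C   0   -2    0    0
    D  -2    0    0    0
    E  -3    0   -3    1
    F   0    0    2    0
    G   0    2    0    0

Candidate y = [1, 0, 0, 2, 0, 0, 0]; check y·C column-wise:
  col t0: 1·4 + 2·-2 + 0·-3 = 0
  col t1: 1·0 + 0·-2 + 2·0 + 0·2 = 0
  col t2: 1·0 + 2·0 + 0·-3 + 0·2 = 0
  col t3: 1·0 + 0·-2 + 2·0 + 0·1 = 0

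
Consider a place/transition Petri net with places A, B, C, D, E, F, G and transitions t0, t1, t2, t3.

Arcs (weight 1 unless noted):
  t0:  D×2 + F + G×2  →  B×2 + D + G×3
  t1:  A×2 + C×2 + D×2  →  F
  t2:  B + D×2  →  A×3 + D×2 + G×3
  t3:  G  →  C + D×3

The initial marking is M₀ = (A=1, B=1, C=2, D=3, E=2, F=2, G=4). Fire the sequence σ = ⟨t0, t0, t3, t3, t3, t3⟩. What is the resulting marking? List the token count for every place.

step 1: fire t0:  (A=1, B=1, C=2, D=3, E=2, F=2, G=4) → (A=1, B=3, C=2, D=2, E=2, F=1, G=5)
step 2: fire t0:  (A=1, B=3, C=2, D=2, E=2, F=1, G=5) → (A=1, B=5, C=2, D=1, E=2, F=0, G=6)
step 3: fire t3:  (A=1, B=5, C=2, D=1, E=2, F=0, G=6) → (A=1, B=5, C=3, D=4, E=2, F=0, G=5)
step 4: fire t3:  (A=1, B=5, C=3, D=4, E=2, F=0, G=5) → (A=1, B=5, C=4, D=7, E=2, F=0, G=4)
step 5: fire t3:  (A=1, B=5, C=4, D=7, E=2, F=0, G=4) → (A=1, B=5, C=5, D=10, E=2, F=0, G=3)
step 6: fire t3:  (A=1, B=5, C=5, D=10, E=2, F=0, G=3) → (A=1, B=5, C=6, D=13, E=2, F=0, G=2)

(A=1, B=5, C=6, D=13, E=2, F=0, G=2)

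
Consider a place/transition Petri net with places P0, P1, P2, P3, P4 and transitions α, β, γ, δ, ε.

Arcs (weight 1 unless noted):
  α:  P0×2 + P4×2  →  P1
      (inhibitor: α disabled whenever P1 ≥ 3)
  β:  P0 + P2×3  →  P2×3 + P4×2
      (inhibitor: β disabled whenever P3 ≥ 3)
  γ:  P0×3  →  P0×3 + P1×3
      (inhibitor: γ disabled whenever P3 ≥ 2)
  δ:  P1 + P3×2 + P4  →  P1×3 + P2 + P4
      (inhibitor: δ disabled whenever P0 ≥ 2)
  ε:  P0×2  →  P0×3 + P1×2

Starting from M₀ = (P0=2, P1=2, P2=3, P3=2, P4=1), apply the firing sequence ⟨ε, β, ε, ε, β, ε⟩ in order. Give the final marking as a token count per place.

(P0=4, P1=10, P2=3, P3=2, P4=5)

step 1: fire ε:  (P0=2, P1=2, P2=3, P3=2, P4=1) → (P0=3, P1=4, P2=3, P3=2, P4=1)
step 2: fire β:  (P0=3, P1=4, P2=3, P3=2, P4=1) → (P0=2, P1=4, P2=3, P3=2, P4=3)
step 3: fire ε:  (P0=2, P1=4, P2=3, P3=2, P4=3) → (P0=3, P1=6, P2=3, P3=2, P4=3)
step 4: fire ε:  (P0=3, P1=6, P2=3, P3=2, P4=3) → (P0=4, P1=8, P2=3, P3=2, P4=3)
step 5: fire β:  (P0=4, P1=8, P2=3, P3=2, P4=3) → (P0=3, P1=8, P2=3, P3=2, P4=5)
step 6: fire ε:  (P0=3, P1=8, P2=3, P3=2, P4=5) → (P0=4, P1=10, P2=3, P3=2, P4=5)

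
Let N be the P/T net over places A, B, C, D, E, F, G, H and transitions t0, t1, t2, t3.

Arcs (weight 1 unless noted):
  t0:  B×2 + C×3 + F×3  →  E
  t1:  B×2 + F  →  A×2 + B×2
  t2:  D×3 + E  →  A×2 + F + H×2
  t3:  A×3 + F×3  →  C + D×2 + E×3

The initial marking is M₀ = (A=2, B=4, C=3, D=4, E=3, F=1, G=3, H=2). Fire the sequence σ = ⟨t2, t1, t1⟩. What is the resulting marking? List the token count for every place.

(A=8, B=4, C=3, D=1, E=2, F=0, G=3, H=4)

step 1: fire t2:  (A=2, B=4, C=3, D=4, E=3, F=1, G=3, H=2) → (A=4, B=4, C=3, D=1, E=2, F=2, G=3, H=4)
step 2: fire t1:  (A=4, B=4, C=3, D=1, E=2, F=2, G=3, H=4) → (A=6, B=4, C=3, D=1, E=2, F=1, G=3, H=4)
step 3: fire t1:  (A=6, B=4, C=3, D=1, E=2, F=1, G=3, H=4) → (A=8, B=4, C=3, D=1, E=2, F=0, G=3, H=4)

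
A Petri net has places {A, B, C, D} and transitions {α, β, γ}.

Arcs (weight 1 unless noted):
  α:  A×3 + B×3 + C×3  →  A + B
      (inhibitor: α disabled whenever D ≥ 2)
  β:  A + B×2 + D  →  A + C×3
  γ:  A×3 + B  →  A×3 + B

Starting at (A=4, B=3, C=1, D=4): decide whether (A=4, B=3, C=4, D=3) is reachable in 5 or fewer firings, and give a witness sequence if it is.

depth 0: 1 marking
depth 1: 2 markings reached so far
depth 2: 2 markings reached so far
(frontier empty at depth 2; search complete)
target is not among the 2 markings reachable within 5 steps

NO — not reachable within 5 firings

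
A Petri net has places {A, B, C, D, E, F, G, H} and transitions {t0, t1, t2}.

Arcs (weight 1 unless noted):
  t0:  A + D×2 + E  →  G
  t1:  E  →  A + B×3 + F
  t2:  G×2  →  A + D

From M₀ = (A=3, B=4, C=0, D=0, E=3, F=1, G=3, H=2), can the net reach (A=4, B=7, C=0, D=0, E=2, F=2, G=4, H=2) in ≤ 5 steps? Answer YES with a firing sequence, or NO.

depth 0: 1 marking
depth 1: 3 markings reached so far
depth 2: 5 markings reached so far
depth 3: 7 markings reached so far
depth 4: 8 markings reached so far
depth 5: 8 markings reached so far
(frontier empty at depth 5; search complete)
target is not among the 8 markings reachable within 5 steps

NO — not reachable within 5 firings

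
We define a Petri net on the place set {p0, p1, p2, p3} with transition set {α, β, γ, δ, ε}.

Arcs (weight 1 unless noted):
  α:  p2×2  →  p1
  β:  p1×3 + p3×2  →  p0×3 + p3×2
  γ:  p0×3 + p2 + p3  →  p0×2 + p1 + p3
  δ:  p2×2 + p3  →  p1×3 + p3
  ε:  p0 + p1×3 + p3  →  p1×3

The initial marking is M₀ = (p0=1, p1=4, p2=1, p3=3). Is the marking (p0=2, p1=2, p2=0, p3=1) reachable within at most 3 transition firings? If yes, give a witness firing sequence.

depth 0: 1 marking
depth 1: 3 markings reached so far
depth 2: 5 markings reached so far
depth 3: 6 markings reached so far
target is not among the 6 markings reachable within 3 steps

NO — not reachable within 3 firings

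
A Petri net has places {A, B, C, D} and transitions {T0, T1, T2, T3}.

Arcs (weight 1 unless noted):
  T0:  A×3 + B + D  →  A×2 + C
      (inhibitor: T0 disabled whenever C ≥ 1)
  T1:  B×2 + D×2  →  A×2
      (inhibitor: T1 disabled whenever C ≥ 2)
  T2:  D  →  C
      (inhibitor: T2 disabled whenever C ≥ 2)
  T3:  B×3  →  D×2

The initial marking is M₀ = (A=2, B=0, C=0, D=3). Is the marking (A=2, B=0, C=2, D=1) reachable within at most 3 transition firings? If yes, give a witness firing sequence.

step 1: fire T2:  (A=2, B=0, C=0, D=3) → (A=2, B=0, C=1, D=2)
step 2: fire T2:  (A=2, B=0, C=1, D=2) → (A=2, B=0, C=2, D=1)

YES — reachable via ⟨T2, T2⟩ (2 firings)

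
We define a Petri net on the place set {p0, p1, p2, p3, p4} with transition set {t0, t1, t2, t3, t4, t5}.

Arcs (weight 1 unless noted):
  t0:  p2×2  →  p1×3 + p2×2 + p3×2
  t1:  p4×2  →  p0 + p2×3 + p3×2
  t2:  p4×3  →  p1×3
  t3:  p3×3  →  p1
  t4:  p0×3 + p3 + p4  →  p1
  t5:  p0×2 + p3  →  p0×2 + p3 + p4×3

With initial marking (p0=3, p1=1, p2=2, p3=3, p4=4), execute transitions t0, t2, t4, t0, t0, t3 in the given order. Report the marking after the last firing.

step 1: fire t0:  (p0=3, p1=1, p2=2, p3=3, p4=4) → (p0=3, p1=4, p2=2, p3=5, p4=4)
step 2: fire t2:  (p0=3, p1=4, p2=2, p3=5, p4=4) → (p0=3, p1=7, p2=2, p3=5, p4=1)
step 3: fire t4:  (p0=3, p1=7, p2=2, p3=5, p4=1) → (p0=0, p1=8, p2=2, p3=4, p4=0)
step 4: fire t0:  (p0=0, p1=8, p2=2, p3=4, p4=0) → (p0=0, p1=11, p2=2, p3=6, p4=0)
step 5: fire t0:  (p0=0, p1=11, p2=2, p3=6, p4=0) → (p0=0, p1=14, p2=2, p3=8, p4=0)
step 6: fire t3:  (p0=0, p1=14, p2=2, p3=8, p4=0) → (p0=0, p1=15, p2=2, p3=5, p4=0)

(p0=0, p1=15, p2=2, p3=5, p4=0)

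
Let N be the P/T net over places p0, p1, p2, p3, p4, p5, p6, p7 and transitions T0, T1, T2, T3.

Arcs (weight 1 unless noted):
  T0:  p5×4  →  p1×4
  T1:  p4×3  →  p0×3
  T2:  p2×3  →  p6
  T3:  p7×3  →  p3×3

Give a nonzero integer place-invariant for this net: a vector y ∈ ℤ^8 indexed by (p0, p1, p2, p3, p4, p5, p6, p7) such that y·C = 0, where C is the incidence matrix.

Incidence matrix C (rows=places, cols=transitions):
       T0   T1   T2   T3
   p0   0    3    0    0
   p1   4    0    0    0
   p2   0    0   -3    0
   p3   0    0    0    3
   p4   0   -3    0    0
   p5  -4    0    0    0
   p6   0    0    1    0
   p7   0    0    0   -3

Candidate y = [1, 0, 0, 0, 1, 0, 0, 0]; check y·C column-wise:
  col T0: 1·0 + 0·4 + 1·0 + 0·-4 = 0
  col T1: 1·3 + 1·-3 = 0
  col T2: 1·0 + 0·-3 + 1·0 + 0·1 = 0
  col T3: 1·0 + 0·3 + 1·0 + 0·-3 = 0

y = (p0:1, p1:0, p2:0, p3:0, p4:1, p5:0, p6:0, p7:0)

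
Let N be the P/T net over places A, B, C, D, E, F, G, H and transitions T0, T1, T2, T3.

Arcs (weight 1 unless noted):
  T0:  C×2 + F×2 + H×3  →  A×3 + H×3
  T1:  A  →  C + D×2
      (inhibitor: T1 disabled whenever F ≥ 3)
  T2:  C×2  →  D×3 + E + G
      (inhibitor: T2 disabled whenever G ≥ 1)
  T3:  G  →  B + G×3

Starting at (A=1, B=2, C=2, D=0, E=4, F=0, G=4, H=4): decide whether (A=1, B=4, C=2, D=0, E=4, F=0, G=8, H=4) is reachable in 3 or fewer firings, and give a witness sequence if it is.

step 1: fire T3:  (A=1, B=2, C=2, D=0, E=4, F=0, G=4, H=4) → (A=1, B=3, C=2, D=0, E=4, F=0, G=6, H=4)
step 2: fire T3:  (A=1, B=3, C=2, D=0, E=4, F=0, G=6, H=4) → (A=1, B=4, C=2, D=0, E=4, F=0, G=8, H=4)

YES — reachable via ⟨T3, T3⟩ (2 firings)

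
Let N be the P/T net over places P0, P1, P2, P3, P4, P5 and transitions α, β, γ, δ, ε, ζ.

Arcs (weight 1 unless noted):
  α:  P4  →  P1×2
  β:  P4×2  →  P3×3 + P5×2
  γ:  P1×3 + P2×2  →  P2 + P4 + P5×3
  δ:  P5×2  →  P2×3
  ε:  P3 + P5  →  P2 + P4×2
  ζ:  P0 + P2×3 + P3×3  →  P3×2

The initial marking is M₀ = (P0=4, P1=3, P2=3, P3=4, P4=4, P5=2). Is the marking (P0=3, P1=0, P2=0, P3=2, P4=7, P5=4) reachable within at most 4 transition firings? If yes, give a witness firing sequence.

step 1: fire γ:  (P0=4, P1=3, P2=3, P3=4, P4=4, P5=2) → (P0=4, P1=0, P2=2, P3=4, P4=5, P5=5)
step 2: fire ε:  (P0=4, P1=0, P2=2, P3=4, P4=5, P5=5) → (P0=4, P1=0, P2=3, P3=3, P4=7, P5=4)
step 3: fire ζ:  (P0=4, P1=0, P2=3, P3=3, P4=7, P5=4) → (P0=3, P1=0, P2=0, P3=2, P4=7, P5=4)

YES — reachable via ⟨γ, ε, ζ⟩ (3 firings)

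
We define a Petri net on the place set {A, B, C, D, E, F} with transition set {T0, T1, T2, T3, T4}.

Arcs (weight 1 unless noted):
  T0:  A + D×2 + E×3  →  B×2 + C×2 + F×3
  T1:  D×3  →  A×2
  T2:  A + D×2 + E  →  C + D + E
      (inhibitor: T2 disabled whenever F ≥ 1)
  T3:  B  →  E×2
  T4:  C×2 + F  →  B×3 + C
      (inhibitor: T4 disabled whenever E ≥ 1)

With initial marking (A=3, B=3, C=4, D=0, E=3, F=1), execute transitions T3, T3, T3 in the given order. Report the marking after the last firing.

step 1: fire T3:  (A=3, B=3, C=4, D=0, E=3, F=1) → (A=3, B=2, C=4, D=0, E=5, F=1)
step 2: fire T3:  (A=3, B=2, C=4, D=0, E=5, F=1) → (A=3, B=1, C=4, D=0, E=7, F=1)
step 3: fire T3:  (A=3, B=1, C=4, D=0, E=7, F=1) → (A=3, B=0, C=4, D=0, E=9, F=1)

(A=3, B=0, C=4, D=0, E=9, F=1)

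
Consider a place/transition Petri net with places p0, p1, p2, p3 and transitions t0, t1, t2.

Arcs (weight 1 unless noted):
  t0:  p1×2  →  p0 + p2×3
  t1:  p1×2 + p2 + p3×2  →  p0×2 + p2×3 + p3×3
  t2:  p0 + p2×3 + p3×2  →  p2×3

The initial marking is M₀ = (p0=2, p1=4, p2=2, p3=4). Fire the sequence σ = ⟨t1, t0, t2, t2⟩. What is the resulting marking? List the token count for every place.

(p0=3, p1=0, p2=7, p3=1)

step 1: fire t1:  (p0=2, p1=4, p2=2, p3=4) → (p0=4, p1=2, p2=4, p3=5)
step 2: fire t0:  (p0=4, p1=2, p2=4, p3=5) → (p0=5, p1=0, p2=7, p3=5)
step 3: fire t2:  (p0=5, p1=0, p2=7, p3=5) → (p0=4, p1=0, p2=7, p3=3)
step 4: fire t2:  (p0=4, p1=0, p2=7, p3=3) → (p0=3, p1=0, p2=7, p3=1)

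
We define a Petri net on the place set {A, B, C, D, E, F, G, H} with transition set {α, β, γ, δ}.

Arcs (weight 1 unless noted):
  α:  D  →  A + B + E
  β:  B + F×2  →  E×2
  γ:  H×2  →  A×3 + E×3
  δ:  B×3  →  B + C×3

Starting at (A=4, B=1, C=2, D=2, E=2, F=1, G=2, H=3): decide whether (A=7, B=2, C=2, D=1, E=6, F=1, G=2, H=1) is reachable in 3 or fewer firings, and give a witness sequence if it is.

depth 0: 1 marking
depth 1: 3 markings reached so far
depth 2: 5 markings reached so far
depth 3: 7 markings reached so far
target is not among the 7 markings reachable within 3 steps

NO — not reachable within 3 firings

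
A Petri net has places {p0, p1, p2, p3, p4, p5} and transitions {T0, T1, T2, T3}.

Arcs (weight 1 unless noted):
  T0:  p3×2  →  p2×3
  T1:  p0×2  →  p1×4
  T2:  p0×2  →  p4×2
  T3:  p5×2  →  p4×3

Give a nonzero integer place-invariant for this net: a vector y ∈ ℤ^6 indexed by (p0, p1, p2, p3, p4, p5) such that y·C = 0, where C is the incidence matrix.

Incidence matrix C (rows=places, cols=transitions):
       T0   T1   T2   T3
   p0   0   -2   -2    0
   p1   0    4    0    0
   p2   3    0    0    0
   p3  -2    0    0    0
   p4   0    0    2    3
   p5   0    0    0   -2

Candidate y = [0, 0, 2, 3, 0, 0]; check y·C column-wise:
  col T0: 2·3 + 3·-2 = 0
  col T1: 0·-2 + 0·4 + 2·0 + 3·0 = 0
  col T2: 0·-2 + 2·0 + 3·0 + 0·2 = 0
  col T3: 2·0 + 3·0 + 0·3 + 0·-2 = 0

y = (p0:0, p1:0, p2:2, p3:3, p4:0, p5:0)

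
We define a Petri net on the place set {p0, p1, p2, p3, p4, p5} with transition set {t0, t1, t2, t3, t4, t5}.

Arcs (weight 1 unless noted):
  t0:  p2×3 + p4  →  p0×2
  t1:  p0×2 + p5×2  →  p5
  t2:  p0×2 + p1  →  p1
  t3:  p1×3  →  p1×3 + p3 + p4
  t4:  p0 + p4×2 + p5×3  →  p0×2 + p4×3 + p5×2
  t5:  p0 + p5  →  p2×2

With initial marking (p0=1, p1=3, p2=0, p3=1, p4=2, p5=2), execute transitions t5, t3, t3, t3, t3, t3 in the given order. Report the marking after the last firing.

(p0=0, p1=3, p2=2, p3=6, p4=7, p5=1)

step 1: fire t5:  (p0=1, p1=3, p2=0, p3=1, p4=2, p5=2) → (p0=0, p1=3, p2=2, p3=1, p4=2, p5=1)
step 2: fire t3:  (p0=0, p1=3, p2=2, p3=1, p4=2, p5=1) → (p0=0, p1=3, p2=2, p3=2, p4=3, p5=1)
step 3: fire t3:  (p0=0, p1=3, p2=2, p3=2, p4=3, p5=1) → (p0=0, p1=3, p2=2, p3=3, p4=4, p5=1)
step 4: fire t3:  (p0=0, p1=3, p2=2, p3=3, p4=4, p5=1) → (p0=0, p1=3, p2=2, p3=4, p4=5, p5=1)
step 5: fire t3:  (p0=0, p1=3, p2=2, p3=4, p4=5, p5=1) → (p0=0, p1=3, p2=2, p3=5, p4=6, p5=1)
step 6: fire t3:  (p0=0, p1=3, p2=2, p3=5, p4=6, p5=1) → (p0=0, p1=3, p2=2, p3=6, p4=7, p5=1)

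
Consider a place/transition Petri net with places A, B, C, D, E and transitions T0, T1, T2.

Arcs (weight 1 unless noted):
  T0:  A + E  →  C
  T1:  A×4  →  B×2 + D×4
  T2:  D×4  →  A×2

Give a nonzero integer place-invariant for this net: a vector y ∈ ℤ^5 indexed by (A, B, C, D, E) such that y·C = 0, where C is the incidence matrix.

Incidence matrix C (rows=places, cols=transitions):
       T0   T1   T2
    A  -1   -4    2
    B   0    2    0
    C   1    0    0
    D   0    4   -4
    E  -1    0    0

Candidate y = [2, 2, 2, 1, 0]; check y·C column-wise:
  col T0: 2·-1 + 2·0 + 2·1 + 1·0 + 0·-1 = 0
  col T1: 2·-4 + 2·2 + 2·0 + 1·4 = 0
  col T2: 2·2 + 2·0 + 2·0 + 1·-4 = 0

y = (A:2, B:2, C:2, D:1, E:0)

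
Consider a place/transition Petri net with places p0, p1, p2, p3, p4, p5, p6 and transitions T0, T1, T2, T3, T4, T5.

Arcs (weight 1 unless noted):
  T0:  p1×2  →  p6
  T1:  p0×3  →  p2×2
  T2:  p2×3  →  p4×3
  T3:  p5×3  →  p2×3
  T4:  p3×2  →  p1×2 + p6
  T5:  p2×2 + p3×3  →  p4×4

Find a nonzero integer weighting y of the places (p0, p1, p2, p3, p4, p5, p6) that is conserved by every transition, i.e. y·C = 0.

y = (p0:2, p1:1, p2:3, p3:2, p4:3, p5:3, p6:2)

Incidence matrix C (rows=places, cols=transitions):
       T0   T1   T2   T3   T4   T5
   p0   0   -3    0    0    0    0
   p1  -2    0    0    0    2    0
   p2   0    2   -3    3    0   -2
   p3   0    0    0    0   -2   -3
   p4   0    0    3    0    0    4
   p5   0    0    0   -3    0    0
   p6   1    0    0    0    1    0

Candidate y = [2, 1, 3, 2, 3, 3, 2]; check y·C column-wise:
  col T0: 2·0 + 1·-2 + 3·0 + 2·0 + 3·0 + 3·0 + 2·1 = 0
  col T1: 2·-3 + 1·0 + 3·2 + 2·0 + 3·0 + 3·0 + 2·0 = 0
  col T2: 2·0 + 1·0 + 3·-3 + 2·0 + 3·3 + 3·0 + 2·0 = 0
  col T3: 2·0 + 1·0 + 3·3 + 2·0 + 3·0 + 3·-3 + 2·0 = 0
  col T4: 2·0 + 1·2 + 3·0 + 2·-2 + 3·0 + 3·0 + 2·1 = 0
  col T5: 2·0 + 1·0 + 3·-2 + 2·-3 + 3·4 + 3·0 + 2·0 = 0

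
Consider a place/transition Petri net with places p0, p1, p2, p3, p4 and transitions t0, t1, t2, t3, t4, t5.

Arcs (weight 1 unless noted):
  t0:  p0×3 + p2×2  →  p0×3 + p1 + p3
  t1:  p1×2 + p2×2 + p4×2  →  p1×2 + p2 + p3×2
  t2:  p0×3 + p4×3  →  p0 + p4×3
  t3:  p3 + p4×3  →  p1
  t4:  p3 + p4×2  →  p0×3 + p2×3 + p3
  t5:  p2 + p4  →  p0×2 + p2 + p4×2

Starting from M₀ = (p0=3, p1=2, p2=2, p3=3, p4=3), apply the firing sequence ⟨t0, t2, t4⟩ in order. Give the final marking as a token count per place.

step 1: fire t0:  (p0=3, p1=2, p2=2, p3=3, p4=3) → (p0=3, p1=3, p2=0, p3=4, p4=3)
step 2: fire t2:  (p0=3, p1=3, p2=0, p3=4, p4=3) → (p0=1, p1=3, p2=0, p3=4, p4=3)
step 3: fire t4:  (p0=1, p1=3, p2=0, p3=4, p4=3) → (p0=4, p1=3, p2=3, p3=4, p4=1)

(p0=4, p1=3, p2=3, p3=4, p4=1)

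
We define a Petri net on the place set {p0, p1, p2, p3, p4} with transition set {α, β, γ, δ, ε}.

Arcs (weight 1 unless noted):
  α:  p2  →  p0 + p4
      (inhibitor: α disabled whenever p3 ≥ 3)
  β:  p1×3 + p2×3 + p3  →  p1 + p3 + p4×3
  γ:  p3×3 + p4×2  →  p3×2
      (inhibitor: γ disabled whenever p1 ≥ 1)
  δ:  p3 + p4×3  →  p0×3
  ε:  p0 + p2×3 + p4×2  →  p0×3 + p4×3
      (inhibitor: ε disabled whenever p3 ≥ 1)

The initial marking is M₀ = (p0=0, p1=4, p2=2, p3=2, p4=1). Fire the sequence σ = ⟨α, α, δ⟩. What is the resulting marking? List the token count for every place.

(p0=5, p1=4, p2=0, p3=1, p4=0)

step 1: fire α:  (p0=0, p1=4, p2=2, p3=2, p4=1) → (p0=1, p1=4, p2=1, p3=2, p4=2)
step 2: fire α:  (p0=1, p1=4, p2=1, p3=2, p4=2) → (p0=2, p1=4, p2=0, p3=2, p4=3)
step 3: fire δ:  (p0=2, p1=4, p2=0, p3=2, p4=3) → (p0=5, p1=4, p2=0, p3=1, p4=0)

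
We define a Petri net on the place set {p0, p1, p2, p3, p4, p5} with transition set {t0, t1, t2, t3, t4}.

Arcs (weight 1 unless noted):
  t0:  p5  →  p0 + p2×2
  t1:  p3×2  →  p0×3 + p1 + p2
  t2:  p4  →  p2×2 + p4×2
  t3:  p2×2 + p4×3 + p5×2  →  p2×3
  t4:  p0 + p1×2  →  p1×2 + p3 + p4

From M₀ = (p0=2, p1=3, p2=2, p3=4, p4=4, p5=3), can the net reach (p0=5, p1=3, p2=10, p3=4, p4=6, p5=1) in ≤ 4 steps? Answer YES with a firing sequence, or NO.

NO — not reachable within 4 firings

depth 0: 1 marking
depth 1: 6 markings reached so far
depth 2: 20 markings reached so far
depth 3: 47 markings reached so far
depth 4: 89 markings reached so far
target is not among the 89 markings reachable within 4 steps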